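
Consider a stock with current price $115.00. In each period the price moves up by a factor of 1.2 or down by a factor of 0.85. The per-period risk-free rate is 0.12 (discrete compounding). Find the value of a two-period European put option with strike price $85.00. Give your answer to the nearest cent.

Risk-neutral probability p = (1 + 0.12 − 0.85)/(1.2 − 0.85) = 0.2700/0.3500 = 0.7714
Terminal stock prices: S_uu = 165.6, S_ud = 117.3, S_dd = 83.09
Terminal payoffs (K − S): max(-80.6, 0) = 0, max(-32.3, 0) = 0, max(1.913, 0) = 1.913
Node u (S = 138): V_u = 1/1.12·[0.7714·0.0000 + 0.2286·0.0000] = 0.0000
Node d (S = 97.75): V_d = 1/1.12·[0.7714·0.0000 + 0.2286·1.9125] = 0.3903
Node 0 (S = 115): V_0 = 1/1.12·[0.7714·0.0000 + 0.2286·0.3903] = 0.0797

$0.08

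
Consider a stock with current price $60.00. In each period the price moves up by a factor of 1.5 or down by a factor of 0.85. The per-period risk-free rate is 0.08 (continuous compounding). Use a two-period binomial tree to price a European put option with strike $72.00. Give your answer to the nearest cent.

$10.03

Risk-neutral probability p = (e^0.08 − 0.85)/(1.5 − 0.85) = 0.2333/0.6500 = 0.3589
Terminal stock prices: S_uu = 135, S_ud = 76.5, S_dd = 43.35
Terminal payoffs (K − S): max(-63, 0) = 0, max(-4.5, 0) = 0, max(28.65, 0) = 28.65
Node u (S = 90): V_u = e^(−0.08)·[0.3589·0.0000 + 0.6411·0.0000] = 0.0000
Node d (S = 51): V_d = e^(−0.08)·[0.3589·0.0000 + 0.6411·28.6500] = 16.9553
Node 0 (S = 60): V_0 = e^(−0.08)·[0.3589·0.0000 + 0.6411·16.9553] = 10.0342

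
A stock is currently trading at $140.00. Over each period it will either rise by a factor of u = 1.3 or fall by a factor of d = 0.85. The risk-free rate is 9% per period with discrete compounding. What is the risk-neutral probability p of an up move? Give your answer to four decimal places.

Risk-neutral probability p = (1 + 0.09 − 0.85)/(1.3 − 0.85) = 0.2400/0.4500 = 0.5333

p = 0.5333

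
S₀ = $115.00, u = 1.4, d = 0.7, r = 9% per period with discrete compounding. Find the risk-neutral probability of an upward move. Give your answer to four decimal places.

Risk-neutral probability p = (1 + 0.09 − 0.7)/(1.4 − 0.7) = 0.3900/0.7000 = 0.5571

p = 0.5571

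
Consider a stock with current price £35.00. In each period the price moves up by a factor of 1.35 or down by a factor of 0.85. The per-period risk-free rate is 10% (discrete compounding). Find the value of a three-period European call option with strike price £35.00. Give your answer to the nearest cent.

£10.22

Risk-neutral probability p = (1 + 0.1 − 0.85)/(1.35 − 0.85) = 0.2500/0.5000 = 0.5000
Terminal stock prices: S_uuu = 86.11, S_uud = 54.22, S_udd = 34.14, S_ddd = 21.49
Terminal payoffs (S − K): max(51.11, 0) = 51.11, max(19.22, 0) = 19.22, max(-0.8619, 0) = 0, max(-13.51, 0) = 0
Node uu (S = 63.79): V_uu = 1/1.1·[0.5000·51.1131 + 0.5000·19.2194] = 31.9693
Node ud (S = 40.16): V_ud = 1/1.1·[0.5000·19.2194 + 0.5000·0.0000] = 8.7361
Node dd (S = 25.29): V_dd = 1/1.1·[0.5000·0.0000 + 0.5000·0.0000] = 0.0000
Node u (S = 47.25): V_u = 1/1.1·[0.5000·31.9693 + 0.5000·8.7361] = 18.5025
Node d (S = 29.75): V_d = 1/1.1·[0.5000·8.7361 + 0.5000·0.0000] = 3.9709
Node 0 (S = 35): V_0 = 1/1.1·[0.5000·18.5025 + 0.5000·3.9709] = 10.2152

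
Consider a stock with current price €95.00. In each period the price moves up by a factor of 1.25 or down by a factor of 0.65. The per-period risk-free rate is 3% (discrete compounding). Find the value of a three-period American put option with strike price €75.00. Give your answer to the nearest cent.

Risk-neutral probability p = (1 + 0.03 − 0.65)/(1.25 − 0.65) = 0.3800/0.6000 = 0.6333
Terminal stock prices: S_uuu = 185.5, S_uud = 96.48, S_udd = 50.17, S_ddd = 26.09
Terminal payoffs (K − S): max(-110.5, 0) = 0, max(-21.48, 0) = 0, max(24.83, 0) = 24.83, max(48.91, 0) = 48.91
Node uu (S = 148.4): continuation = 1/1.03·[0.6333·0.0000 + 0.3667·0.0000] = 0.0000; exercise value = 0.0000 ≤ continuation, so V_uu = 0.0000
Node ud (S = 77.19): continuation = 1/1.03·[0.6333·0.0000 + 0.3667·24.8281] = 8.8385; exercise value = 0.0000 ≤ continuation, so V_ud = 8.8385
Node dd (S = 40.14): continuation = 1/1.03·[0.6333·24.8281 + 0.3667·48.9106] = 32.6780; exercise value = 34.8625 > continuation, so V_dd = 34.8625 (exercise)
Node u (S = 118.8): continuation = 1/1.03·[0.6333·0.0000 + 0.3667·8.8385] = 3.1464; exercise value = 0.0000 ≤ continuation, so V_u = 3.1464
Node d (S = 61.75): continuation = 1/1.03·[0.6333·8.8385 + 0.3667·34.8625] = 17.8453; exercise value = 13.2500 ≤ continuation, so V_d = 17.8453
Node 0 (S = 95): continuation = 1/1.03·[0.6333·3.1464 + 0.3667·17.8453] = 8.2874; exercise value = 0.0000 ≤ continuation, so V_0 = 8.2874

€8.29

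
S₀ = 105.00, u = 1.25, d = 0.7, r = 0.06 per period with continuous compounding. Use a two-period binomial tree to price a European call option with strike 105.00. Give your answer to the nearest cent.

Risk-neutral probability p = (e^0.06 − 0.7)/(1.25 − 0.7) = 0.3618/0.5500 = 0.6579
Terminal stock prices: S_uu = 164.1, S_ud = 91.88, S_dd = 51.45
Terminal payoffs (S − K): max(59.06, 0) = 59.06, max(-13.12, 0) = 0, max(-53.55, 0) = 0
Node u (S = 131.2): V_u = e^(−0.06)·[0.6579·59.0625 + 0.3421·0.0000] = 36.5935
Node d (S = 73.5): V_d = e^(−0.06)·[0.6579·0.0000 + 0.3421·0.0000] = 0.0000
Node 0 (S = 105): V_0 = e^(−0.06)·[0.6579·36.5935 + 0.3421·0.0000] = 22.6723

22.67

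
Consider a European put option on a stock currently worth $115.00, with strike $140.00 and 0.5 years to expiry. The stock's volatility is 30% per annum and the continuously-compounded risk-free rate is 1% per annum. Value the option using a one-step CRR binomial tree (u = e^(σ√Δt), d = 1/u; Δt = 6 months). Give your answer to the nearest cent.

CRR parameters: u = e^(σ√Δt) = e^(0.3·√0.5) = 1.2363, d = 1/u = 0.8089
Per-period rate: rΔt = 0.01·0.5 = 0.005, so R = e^0.005 = 1.0050
Risk-neutral probability p = (e^0.005 − 0.8089)/(1.2363 − 0.8089) = 0.1962/0.4275 = 0.4589
Terminal stock prices: S_u = 142.2, S_d = 93.02
Terminal payoffs (K − S): max(-2.176, 0) = 0, max(46.98, 0) = 46.98
Node 0 (S = 115): V_0 = e^(−0.005)·[0.4589·0.0000 + 0.5411·46.9813] = 25.2952

$25.30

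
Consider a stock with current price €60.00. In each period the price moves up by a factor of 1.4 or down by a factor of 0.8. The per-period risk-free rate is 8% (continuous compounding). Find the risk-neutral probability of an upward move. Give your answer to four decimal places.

Risk-neutral probability p = (e^0.08 − 0.8)/(1.4 − 0.8) = 0.2833/0.6000 = 0.4721

p = 0.4721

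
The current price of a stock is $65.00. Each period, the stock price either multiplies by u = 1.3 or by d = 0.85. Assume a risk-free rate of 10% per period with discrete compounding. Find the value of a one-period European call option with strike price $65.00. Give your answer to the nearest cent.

$9.85

Risk-neutral probability p = (1 + 0.1 − 0.85)/(1.3 − 0.85) = 0.2500/0.4500 = 0.5556
Terminal stock prices: S_u = 84.5, S_d = 55.25
Terminal payoffs (S − K): max(19.5, 0) = 19.5, max(-9.75, 0) = 0
Node 0 (S = 65): V_0 = 1/1.1·[0.5556·19.5000 + 0.4444·0.0000] = 9.8485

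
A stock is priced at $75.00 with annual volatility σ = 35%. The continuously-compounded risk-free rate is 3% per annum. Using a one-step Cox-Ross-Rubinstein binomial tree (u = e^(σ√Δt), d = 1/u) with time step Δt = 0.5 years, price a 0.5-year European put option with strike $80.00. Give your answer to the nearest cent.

CRR parameters: u = e^(σ√Δt) = e^(0.35·√0.5) = 1.2808, d = 1/u = 0.7808
Per-period rate: rΔt = 0.03·0.5 = 0.015, so R = e^0.015 = 1.0151
Risk-neutral probability p = (e^0.015 − 0.7808)/(1.2808 − 0.7808) = 0.2344/0.5000 = 0.4687
Terminal stock prices: S_u = 96.06, S_d = 58.56
Terminal payoffs (K − S): max(-16.06, 0) = 0, max(21.44, 0) = 21.44
Node 0 (S = 75): V_0 = e^(−0.015)·[0.4687·0.0000 + 0.5313·21.4430] = 11.2238

$11.22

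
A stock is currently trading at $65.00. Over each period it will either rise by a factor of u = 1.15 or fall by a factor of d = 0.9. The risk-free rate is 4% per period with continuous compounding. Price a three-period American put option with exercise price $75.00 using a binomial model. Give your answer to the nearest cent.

$10.00

Risk-neutral probability p = (e^0.04 − 0.9)/(1.15 − 0.9) = 0.1408/0.2500 = 0.5632
Terminal stock prices: S_uuu = 98.86, S_uud = 77.37, S_udd = 60.55, S_ddd = 47.39
Terminal payoffs (K − S): max(-23.86, 0) = 0, max(-2.366, 0) = 0, max(14.45, 0) = 14.45, max(27.61, 0) = 27.61
Node uu (S = 85.96): continuation = e^(−0.04)·[0.5632·0.0000 + 0.4368·0.0000] = 0.0000; exercise value = 0.0000 ≤ continuation, so V_uu = 0.0000
Node ud (S = 67.28): continuation = e^(−0.04)·[0.5632·0.0000 + 0.4368·14.4525] = 6.0647; exercise value = 7.7250 > continuation, so V_ud = 7.7250 (exercise)
Node dd (S = 52.65): continuation = e^(−0.04)·[0.5632·14.4525 + 0.4368·27.6150] = 19.4092; exercise value = 22.3500 > continuation, so V_dd = 22.3500 (exercise)
Node u (S = 74.75): continuation = e^(−0.04)·[0.5632·0.0000 + 0.4368·7.7250] = 3.2417; exercise value = 0.2500 ≤ continuation, so V_u = 3.2417
Node d (S = 58.5): continuation = e^(−0.04)·[0.5632·7.7250 + 0.4368·22.3500] = 13.5592; exercise value = 16.5000 > continuation, so V_d = 16.5000 (exercise)
Node 0 (S = 65): continuation = e^(−0.04)·[0.5632·3.2417 + 0.4368·16.5000] = 8.6782; exercise value = 10.0000 > continuation, so V_0 = 10.0000 (exercise)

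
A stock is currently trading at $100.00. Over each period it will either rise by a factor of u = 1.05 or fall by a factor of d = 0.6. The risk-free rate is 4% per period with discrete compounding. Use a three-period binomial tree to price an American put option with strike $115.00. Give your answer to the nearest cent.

Risk-neutral probability p = (1 + 0.04 − 0.6)/(1.05 − 0.6) = 0.4400/0.4500 = 0.9778
Terminal stock prices: S_uuu = 115.8, S_uud = 66.15, S_udd = 37.8, S_ddd = 21.6
Terminal payoffs (K − S): max(-0.7625, 0) = 0, max(48.85, 0) = 48.85, max(77.2, 0) = 77.2, max(93.4, 0) = 93.4
Node uu (S = 110.2): continuation = 1/1.04·[0.9778·0.0000 + 0.0222·48.8500] = 1.0438; exercise value = 4.7500 > continuation, so V_uu = 4.7500 (exercise)
Node ud (S = 63): continuation = 1/1.04·[0.9778·48.8500 + 0.0222·77.2000] = 47.5769; exercise value = 52.0000 > continuation, so V_ud = 52.0000 (exercise)
Node dd (S = 36): continuation = 1/1.04·[0.9778·77.2000 + 0.0222·93.4000] = 74.5769; exercise value = 79.0000 > continuation, so V_dd = 79.0000 (exercise)
Node u (S = 105): continuation = 1/1.04·[0.9778·4.7500 + 0.0222·52.0000] = 5.5769; exercise value = 10.0000 > continuation, so V_u = 10.0000 (exercise)
Node d (S = 60): continuation = 1/1.04·[0.9778·52.0000 + 0.0222·79.0000] = 50.5769; exercise value = 55.0000 > continuation, so V_d = 55.0000 (exercise)
Node 0 (S = 100): continuation = 1/1.04·[0.9778·10.0000 + 0.0222·55.0000] = 10.5769; exercise value = 15.0000 > continuation, so V_0 = 15.0000 (exercise)

$15.00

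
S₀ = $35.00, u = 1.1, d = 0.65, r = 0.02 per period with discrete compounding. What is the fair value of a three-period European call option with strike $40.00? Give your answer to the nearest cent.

Risk-neutral probability p = (1 + 0.02 − 0.65)/(1.1 − 0.65) = 0.3700/0.4500 = 0.8222
Terminal stock prices: S_uuu = 46.59, S_uud = 27.53, S_udd = 16.27, S_ddd = 9.612
Terminal payoffs (S − K): max(6.585, 0) = 6.585, max(-12.47, 0) = 0, max(-23.73, 0) = 0, max(-30.39, 0) = 0
Node uu (S = 42.35): V_uu = 1/1.02·[0.8222·6.5850 + 0.1778·0.0000] = 5.3082
Node ud (S = 25.03): V_ud = 1/1.02·[0.8222·0.0000 + 0.1778·0.0000] = 0.0000
Node dd (S = 14.79): V_dd = 1/1.02·[0.8222·0.0000 + 0.1778·0.0000] = 0.0000
Node u (S = 38.5): V_u = 1/1.02·[0.8222·5.3082 + 0.1778·0.0000] = 4.2789
Node d (S = 22.75): V_d = 1/1.02·[0.8222·0.0000 + 0.1778·0.0000] = 0.0000
Node 0 (S = 35): V_0 = 1/1.02·[0.8222·4.2789 + 0.1778·0.0000] = 3.4492

$3.45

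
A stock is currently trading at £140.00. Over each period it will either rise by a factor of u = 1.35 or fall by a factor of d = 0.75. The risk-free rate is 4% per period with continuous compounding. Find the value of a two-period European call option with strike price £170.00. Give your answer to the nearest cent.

Risk-neutral probability p = (e^0.04 − 0.75)/(1.35 − 0.75) = 0.2908/0.6000 = 0.4847
Terminal stock prices: S_uu = 255.2, S_ud = 141.8, S_dd = 78.75
Terminal payoffs (S − K): max(85.15, 0) = 85.15, max(-28.25, 0) = 0, max(-91.25, 0) = 0
Node u (S = 189): V_u = e^(−0.04)·[0.4847·85.1500 + 0.5153·0.0000] = 39.6526
Node d (S = 105): V_d = e^(−0.04)·[0.4847·0.0000 + 0.5153·0.0000] = 0.0000
Node 0 (S = 140): V_0 = e^(−0.04)·[0.4847·39.6526 + 0.5153·0.0000] = 18.4654

£18.47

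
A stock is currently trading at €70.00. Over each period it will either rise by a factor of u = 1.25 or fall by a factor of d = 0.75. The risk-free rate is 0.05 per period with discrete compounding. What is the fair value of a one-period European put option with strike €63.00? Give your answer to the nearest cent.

Risk-neutral probability p = (1 + 0.05 − 0.75)/(1.25 − 0.75) = 0.3000/0.5000 = 0.6000
Terminal stock prices: S_u = 87.5, S_d = 52.5
Terminal payoffs (K − S): max(-24.5, 0) = 0, max(10.5, 0) = 10.5
Node 0 (S = 70): V_0 = 1/1.05·[0.6000·0.0000 + 0.4000·10.5000] = 4.0000

€4.00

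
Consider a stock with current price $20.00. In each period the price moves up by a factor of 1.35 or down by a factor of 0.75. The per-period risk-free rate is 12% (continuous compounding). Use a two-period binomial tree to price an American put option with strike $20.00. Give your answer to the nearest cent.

Risk-neutral probability p = (e^0.12 − 0.75)/(1.35 − 0.75) = 0.3775/0.6000 = 0.6292
Terminal stock prices: S_uu = 36.45, S_ud = 20.25, S_dd = 11.25
Terminal payoffs (K − S): max(-16.45, 0) = 0, max(-0.25, 0) = 0, max(8.75, 0) = 8.75
Node u (S = 27): continuation = e^(−0.12)·[0.6292·0.0000 + 0.3708·0.0000] = 0.0000; exercise value = 0.0000 ≤ continuation, so V_u = 0.0000
Node d (S = 15): continuation = e^(−0.12)·[0.6292·0.0000 + 0.3708·8.7500] = 2.8779; exercise value = 5.0000 > continuation, so V_d = 5.0000 (exercise)
Node 0 (S = 20): continuation = e^(−0.12)·[0.6292·0.0000 + 0.3708·5.0000] = 1.6445; exercise value = 0.0000 ≤ continuation, so V_0 = 1.6445

$1.64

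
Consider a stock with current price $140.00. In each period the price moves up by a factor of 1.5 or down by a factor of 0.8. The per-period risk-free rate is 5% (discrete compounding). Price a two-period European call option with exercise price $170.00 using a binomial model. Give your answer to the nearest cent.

$16.78

Risk-neutral probability p = (1 + 0.05 − 0.8)/(1.5 − 0.8) = 0.2500/0.7000 = 0.3571
Terminal stock prices: S_uu = 315, S_ud = 168, S_dd = 89.6
Terminal payoffs (S − K): max(145, 0) = 145, max(-2, 0) = 0, max(-80.4, 0) = 0
Node u (S = 210): V_u = 1/1.05·[0.3571·145.0000 + 0.6429·0.0000] = 49.3197
Node d (S = 112): V_d = 1/1.05·[0.3571·0.0000 + 0.6429·0.0000] = 0.0000
Node 0 (S = 140): V_0 = 1/1.05·[0.3571·49.3197 + 0.6429·0.0000] = 16.7754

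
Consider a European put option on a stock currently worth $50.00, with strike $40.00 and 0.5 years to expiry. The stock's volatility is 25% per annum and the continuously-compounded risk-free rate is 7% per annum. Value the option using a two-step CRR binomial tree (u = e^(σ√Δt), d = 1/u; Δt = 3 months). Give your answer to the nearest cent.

CRR parameters: u = e^(σ√Δt) = e^(0.25·√0.25) = 1.1331, d = 1/u = 0.8825
Per-period rate: rΔt = 0.07·0.25 = 0.0175, so R = e^0.0175 = 1.0177
Risk-neutral probability p = (e^0.0175 − 0.8825)/(1.1331 − 0.8825) = 0.1352/0.2507 = 0.5392
Terminal stock prices: S_uu = 64.2, S_ud = 50, S_dd = 38.94
Terminal payoffs (K − S): max(-24.2, 0) = 0, max(-10, 0) = 0, max(1.06, 0) = 1.06
Node u (S = 56.66): V_u = e^(−0.0175)·[0.5392·0.0000 + 0.4608·0.0000] = 0.0000
Node d (S = 44.12): V_d = e^(−0.0175)·[0.5392·0.0000 + 0.4608·1.0600] = 0.4799
Node 0 (S = 50): V_0 = e^(−0.0175)·[0.5392·0.0000 + 0.4608·0.4799] = 0.2173

$0.22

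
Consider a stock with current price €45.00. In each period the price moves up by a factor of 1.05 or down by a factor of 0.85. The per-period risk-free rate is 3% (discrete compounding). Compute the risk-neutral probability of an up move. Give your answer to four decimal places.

p = 0.9000

Risk-neutral probability p = (1 + 0.03 − 0.85)/(1.05 − 0.85) = 0.1800/0.2000 = 0.9000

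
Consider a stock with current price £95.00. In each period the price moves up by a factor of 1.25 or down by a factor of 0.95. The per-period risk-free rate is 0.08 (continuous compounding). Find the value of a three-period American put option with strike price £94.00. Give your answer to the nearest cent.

£2.17

Risk-neutral probability p = (e^0.08 − 0.95)/(1.25 − 0.95) = 0.1333/0.3000 = 0.4443
Terminal stock prices: S_uuu = 185.5, S_uud = 141, S_udd = 107.2, S_ddd = 81.45
Terminal payoffs (K − S): max(-91.55, 0) = 0, max(-47.02, 0) = 0, max(-13.17, 0) = 0, max(12.55, 0) = 12.55
Node uu (S = 148.4): continuation = e^(−0.08)·[0.4443·0.0000 + 0.5557·0.0000] = 0.0000; exercise value = 0.0000 ≤ continuation, so V_uu = 0.0000
Node ud (S = 112.8): continuation = e^(−0.08)·[0.4443·0.0000 + 0.5557·0.0000] = 0.0000; exercise value = 0.0000 ≤ continuation, so V_ud = 0.0000
Node dd (S = 85.74): continuation = e^(−0.08)·[0.4443·0.0000 + 0.5557·12.5494] = 6.4376; exercise value = 8.2625 > continuation, so V_dd = 8.2625 (exercise)
Node u (S = 118.8): continuation = e^(−0.08)·[0.4443·0.0000 + 0.5557·0.0000] = 0.0000; exercise value = 0.0000 ≤ continuation, so V_u = 0.0000
Node d (S = 90.25): continuation = e^(−0.08)·[0.4443·0.0000 + 0.5557·8.2625] = 4.2385; exercise value = 3.7500 ≤ continuation, so V_d = 4.2385
Node 0 (S = 95): continuation = e^(−0.08)·[0.4443·0.0000 + 0.5557·4.2385] = 2.1743; exercise value = 0.0000 ≤ continuation, so V_0 = 2.1743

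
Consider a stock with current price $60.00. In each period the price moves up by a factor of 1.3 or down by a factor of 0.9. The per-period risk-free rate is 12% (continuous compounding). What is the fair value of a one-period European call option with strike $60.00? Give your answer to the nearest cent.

Risk-neutral probability p = (e^0.12 − 0.9)/(1.3 − 0.9) = 0.2275/0.4000 = 0.5687
Terminal stock prices: S_u = 78, S_d = 54
Terminal payoffs (S − K): max(18, 0) = 18, max(-6, 0) = 0
Node 0 (S = 60): V_0 = e^(−0.12)·[0.5687·18.0000 + 0.4313·0.0000] = 9.0797

$9.08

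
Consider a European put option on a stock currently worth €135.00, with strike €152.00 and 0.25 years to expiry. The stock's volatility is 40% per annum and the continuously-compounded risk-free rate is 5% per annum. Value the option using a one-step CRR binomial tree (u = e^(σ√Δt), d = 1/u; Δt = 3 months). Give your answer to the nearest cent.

CRR parameters: u = e^(σ√Δt) = e^(0.4·√0.25) = 1.2214, d = 1/u = 0.8187
Per-period rate: rΔt = 0.05·0.25 = 0.0125, so R = e^0.0125 = 1.0126
Risk-neutral probability p = (e^0.0125 − 0.8187)/(1.2214 − 0.8187) = 0.1938/0.4027 = 0.4814
Terminal stock prices: S_u = 164.9, S_d = 110.5
Terminal payoffs (K − S): max(-12.89, 0) = 0, max(41.47, 0) = 41.47
Node 0 (S = 135): V_0 = e^(−0.0125)·[0.4814·0.0000 + 0.5186·41.4713] = 21.2397

€21.24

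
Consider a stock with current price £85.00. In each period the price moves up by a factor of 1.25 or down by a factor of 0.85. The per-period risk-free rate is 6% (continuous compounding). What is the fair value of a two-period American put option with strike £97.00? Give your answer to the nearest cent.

£12.44

Risk-neutral probability p = (e^0.06 − 0.85)/(1.25 − 0.85) = 0.2118/0.4000 = 0.5296
Terminal stock prices: S_uu = 132.8, S_ud = 90.31, S_dd = 61.41
Terminal payoffs (K − S): max(-35.81, 0) = 0, max(6.688, 0) = 6.688, max(35.59, 0) = 35.59
Node u (S = 106.2): continuation = e^(−0.06)·[0.5296·0.0000 + 0.4704·6.6875] = 2.9627; exercise value = 0.0000 ≤ continuation, so V_u = 2.9627
Node d (S = 72.25): continuation = e^(−0.06)·[0.5296·6.6875 + 0.4704·35.5875] = 19.1012; exercise value = 24.7500 > continuation, so V_d = 24.7500 (exercise)
Node 0 (S = 85): continuation = e^(−0.06)·[0.5296·2.9627 + 0.4704·24.7500] = 12.4422; exercise value = 12.0000 ≤ continuation, so V_0 = 12.4422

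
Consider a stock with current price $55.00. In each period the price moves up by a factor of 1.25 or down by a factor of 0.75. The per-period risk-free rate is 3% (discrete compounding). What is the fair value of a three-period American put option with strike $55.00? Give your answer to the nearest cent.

Risk-neutral probability p = (1 + 0.03 − 0.75)/(1.25 − 0.75) = 0.2800/0.5000 = 0.5600
Terminal stock prices: S_uuu = 107.4, S_uud = 64.45, S_udd = 38.67, S_ddd = 23.2
Terminal payoffs (K − S): max(-52.42, 0) = 0, max(-9.453, 0) = 0, max(16.33, 0) = 16.33, max(31.8, 0) = 31.8
Node uu (S = 85.94): continuation = 1/1.03·[0.5600·0.0000 + 0.4400·0.0000] = 0.0000; exercise value = 0.0000 ≤ continuation, so V_uu = 0.0000
Node ud (S = 51.56): continuation = 1/1.03·[0.5600·0.0000 + 0.4400·16.3281] = 6.9751; exercise value = 3.4375 ≤ continuation, so V_ud = 6.9751
Node dd (S = 30.94): continuation = 1/1.03·[0.5600·16.3281 + 0.4400·31.7969] = 22.4606; exercise value = 24.0625 > continuation, so V_dd = 24.0625 (exercise)
Node u (S = 68.75): continuation = 1/1.03·[0.5600·0.0000 + 0.4400·6.9751] = 2.9797; exercise value = 0.0000 ≤ continuation, so V_u = 2.9797
Node d (S = 41.25): continuation = 1/1.03·[0.5600·6.9751 + 0.4400·24.0625] = 14.0714; exercise value = 13.7500 ≤ continuation, so V_d = 14.0714
Node 0 (S = 55): continuation = 1/1.03·[0.5600·2.9797 + 0.4400·14.0714] = 7.6311; exercise value = 0.0000 ≤ continuation, so V_0 = 7.6311

$7.63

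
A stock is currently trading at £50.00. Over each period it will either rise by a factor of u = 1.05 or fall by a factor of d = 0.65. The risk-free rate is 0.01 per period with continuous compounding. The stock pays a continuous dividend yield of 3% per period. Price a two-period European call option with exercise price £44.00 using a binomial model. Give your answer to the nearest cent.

Per-period risk-free factor R = e^0.01 = 1.0101; dividend-adjusted growth = e^(0.01−0.03) = 0.9802.
Risk-neutral probability p = (0.9802 − 0.65)/(1.05 − 0.65) = 0.3302/0.4000 = 0.8255
Terminal stock prices: S_uu = 55.12, S_ud = 34.12, S_dd = 21.13
Terminal payoffs (S − K): max(11.12, 0) = 11.12, max(-9.875, 0) = 0, max(-22.87, 0) = 0
Node u (S = 52.5): V_u = e^(−0.01)·[0.8255·11.1250 + 0.1745·0.0000] = 9.0923
Node d (S = 32.5): V_d = e^(−0.01)·[0.8255·0.0000 + 0.1745·0.0000] = 0.0000
Node 0 (S = 50): V_0 = e^(−0.01)·[0.8255·9.0923 + 0.1745·0.0000] = 7.4310

£7.43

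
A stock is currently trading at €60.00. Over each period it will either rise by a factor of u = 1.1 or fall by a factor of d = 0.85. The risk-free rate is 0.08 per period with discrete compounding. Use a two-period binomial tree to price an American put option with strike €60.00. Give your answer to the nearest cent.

Risk-neutral probability p = (1 + 0.08 − 0.85)/(1.1 − 0.85) = 0.2300/0.2500 = 0.9200
Terminal stock prices: S_uu = 72.6, S_ud = 56.1, S_dd = 43.35
Terminal payoffs (K − S): max(-12.6, 0) = 0, max(3.9, 0) = 3.9, max(16.65, 0) = 16.65
Node u (S = 66): continuation = 1/1.08·[0.9200·0.0000 + 0.0800·3.9000] = 0.2889; exercise value = 0.0000 ≤ continuation, so V_u = 0.2889
Node d (S = 51): continuation = 1/1.08·[0.9200·3.9000 + 0.0800·16.6500] = 4.5556; exercise value = 9.0000 > continuation, so V_d = 9.0000 (exercise)
Node 0 (S = 60): continuation = 1/1.08·[0.9200·0.2889 + 0.0800·9.0000] = 0.9128; exercise value = 0.0000 ≤ continuation, so V_0 = 0.9128

€0.91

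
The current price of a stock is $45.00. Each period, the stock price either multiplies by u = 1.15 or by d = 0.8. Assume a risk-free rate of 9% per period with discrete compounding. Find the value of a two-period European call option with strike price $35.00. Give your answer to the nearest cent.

Risk-neutral probability p = (1 + 0.09 − 0.8)/(1.15 − 0.8) = 0.2900/0.3500 = 0.8286
Terminal stock prices: S_uu = 59.51, S_ud = 41.4, S_dd = 28.8
Terminal payoffs (S − K): max(24.51, 0) = 24.51, max(6.4, 0) = 6.4, max(-6.2, 0) = 0
Node u (S = 51.75): V_u = 1/1.09·[0.8286·24.5125 + 0.1714·6.4000] = 19.6399
Node d (S = 36): V_d = 1/1.09·[0.8286·6.4000 + 0.1714·0.0000] = 4.8650
Node 0 (S = 45): V_0 = 1/1.09·[0.8286·19.6399 + 0.1714·4.8650] = 15.6946

$15.69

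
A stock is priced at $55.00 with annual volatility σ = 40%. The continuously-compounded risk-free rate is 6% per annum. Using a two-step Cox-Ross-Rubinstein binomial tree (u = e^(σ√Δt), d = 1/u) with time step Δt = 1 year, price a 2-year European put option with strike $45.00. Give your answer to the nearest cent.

CRR parameters: u = e^(σ√Δt) = e^(0.4·√1) = 1.4918, d = 1/u = 0.6703
Per-period rate: rΔt = 0.06·1 = 0.06, so R = e^0.06 = 1.0618
Risk-neutral probability p = (e^0.06 − 0.6703)/(1.4918 − 0.6703) = 0.3915/0.8215 = 0.4766
Terminal stock prices: S_uu = 122.4, S_ud = 55, S_dd = 24.71
Terminal payoffs (K − S): max(-77.4, 0) = 0, max(-10, 0) = 0, max(20.29, 0) = 20.29
Node u (S = 82.05): V_u = e^(−0.06)·[0.4766·0.0000 + 0.5234·0.0000] = 0.0000
Node d (S = 36.87): V_d = e^(−0.06)·[0.4766·0.0000 + 0.5234·20.2869] = 10.0001
Node 0 (S = 55): V_0 = e^(−0.06)·[0.4766·0.0000 + 0.5234·10.0001] = 4.9294

$4.93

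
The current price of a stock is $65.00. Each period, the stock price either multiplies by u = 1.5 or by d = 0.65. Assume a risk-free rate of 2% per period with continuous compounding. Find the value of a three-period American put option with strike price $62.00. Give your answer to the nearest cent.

Risk-neutral probability p = (e^0.02 − 0.65)/(1.5 − 0.65) = 0.3702/0.8500 = 0.4355
Terminal stock prices: S_uuu = 219.4, S_uud = 95.06, S_udd = 41.19, S_ddd = 17.85
Terminal payoffs (K − S): max(-157.4, 0) = 0, max(-33.06, 0) = 0, max(20.81, 0) = 20.81, max(44.15, 0) = 44.15
Node uu (S = 146.2): continuation = e^(−0.02)·[0.4355·0.0000 + 0.5645·0.0000] = 0.0000; exercise value = 0.0000 ≤ continuation, so V_uu = 0.0000
Node ud (S = 63.38): continuation = e^(−0.02)·[0.4355·0.0000 + 0.5645·20.8062] = 11.5119; exercise value = 0.0000 ≤ continuation, so V_ud = 11.5119
Node dd (S = 27.46): continuation = e^(−0.02)·[0.4355·20.8062 + 0.5645·44.1494] = 33.3098; exercise value = 34.5375 > continuation, so V_dd = 34.5375 (exercise)
Node u (S = 97.5): continuation = e^(−0.02)·[0.4355·0.0000 + 0.5645·11.5119] = 6.3695; exercise value = 0.0000 ≤ continuation, so V_u = 6.3695
Node d (S = 42.25): continuation = e^(−0.02)·[0.4355·11.5119 + 0.5645·34.5375] = 24.0238; exercise value = 19.7500 ≤ continuation, so V_d = 24.0238
Node 0 (S = 65): continuation = e^(−0.02)·[0.4355·6.3695 + 0.5645·24.0238] = 16.0114; exercise value = 0.0000 ≤ continuation, so V_0 = 16.0114

$16.01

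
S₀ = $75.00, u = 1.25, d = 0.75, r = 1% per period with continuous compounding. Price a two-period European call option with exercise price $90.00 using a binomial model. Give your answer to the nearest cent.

$7.21

Risk-neutral probability p = (e^0.01 − 0.75)/(1.25 − 0.75) = 0.2601/0.5000 = 0.5201
Terminal stock prices: S_uu = 117.2, S_ud = 70.31, S_dd = 42.19
Terminal payoffs (S − K): max(27.19, 0) = 27.19, max(-19.69, 0) = 0, max(-47.81, 0) = 0
Node u (S = 93.75): V_u = e^(−0.01)·[0.5201·27.1875 + 0.4799·0.0000] = 13.9995
Node d (S = 56.25): V_d = e^(−0.01)·[0.5201·0.0000 + 0.4799·0.0000] = 0.0000
Node 0 (S = 75): V_0 = e^(−0.01)·[0.5201·13.9995 + 0.4799·0.0000] = 7.2087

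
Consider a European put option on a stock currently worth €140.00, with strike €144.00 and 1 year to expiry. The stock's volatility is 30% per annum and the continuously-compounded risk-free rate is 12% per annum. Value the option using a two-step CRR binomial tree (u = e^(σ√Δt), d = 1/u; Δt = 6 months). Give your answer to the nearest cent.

€9.46

CRR parameters: u = e^(σ√Δt) = e^(0.3·√0.5) = 1.2363, d = 1/u = 0.8089
Per-period rate: rΔt = 0.12·0.5 = 0.06, so R = e^0.06 = 1.0618
Risk-neutral probability p = (e^0.06 − 0.8089)/(1.2363 − 0.8089) = 0.2530/0.4275 = 0.5918
Terminal stock prices: S_uu = 214, S_ud = 140, S_dd = 91.6
Terminal payoffs (K − S): max(-69.99, 0) = 0, max(4, 0) = 4, max(52.4, 0) = 52.4
Node u (S = 173.1): V_u = e^(−0.06)·[0.5918·0.0000 + 0.4082·4.0000] = 1.5376
Node d (S = 113.2): V_d = e^(−0.06)·[0.5918·4.0000 + 0.4082·52.4048] = 22.3740
Node 0 (S = 140): V_0 = e^(−0.06)·[0.5918·1.5376 + 0.4082·22.3740] = 9.4576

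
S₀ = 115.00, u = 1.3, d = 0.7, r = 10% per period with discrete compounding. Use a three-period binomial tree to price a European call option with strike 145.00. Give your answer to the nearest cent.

Risk-neutral probability p = (1 + 0.1 − 0.7)/(1.3 − 0.7) = 0.4000/0.6000 = 0.6667
Terminal stock prices: S_uuu = 252.7, S_uud = 136, S_udd = 73.25, S_ddd = 39.44
Terminal payoffs (S − K): max(107.7, 0) = 107.7, max(-8.955, 0) = 0, max(-71.75, 0) = 0, max(-105.6, 0) = 0
Node uu (S = 194.4): V_uu = 1/1.1·[0.6667·107.6550 + 0.3333·0.0000] = 65.2455
Node ud (S = 104.6): V_ud = 1/1.1·[0.6667·0.0000 + 0.3333·0.0000] = 0.0000
Node dd (S = 56.35): V_dd = 1/1.1·[0.6667·0.0000 + 0.3333·0.0000] = 0.0000
Node u (S = 149.5): V_u = 1/1.1·[0.6667·65.2455 + 0.3333·0.0000] = 39.5427
Node d (S = 80.5): V_d = 1/1.1·[0.6667·0.0000 + 0.3333·0.0000] = 0.0000
Node 0 (S = 115): V_0 = 1/1.1·[0.6667·39.5427 + 0.3333·0.0000] = 23.9653

23.97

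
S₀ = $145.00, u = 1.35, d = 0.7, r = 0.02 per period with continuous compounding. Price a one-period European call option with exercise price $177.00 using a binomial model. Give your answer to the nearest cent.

$9.05

Risk-neutral probability p = (e^0.02 − 0.7)/(1.35 − 0.7) = 0.3202/0.6500 = 0.4926
Terminal stock prices: S_u = 195.8, S_d = 101.5
Terminal payoffs (S − K): max(18.75, 0) = 18.75, max(-75.5, 0) = 0
Node 0 (S = 145): V_0 = e^(−0.02)·[0.4926·18.7500 + 0.5074·0.0000] = 9.0537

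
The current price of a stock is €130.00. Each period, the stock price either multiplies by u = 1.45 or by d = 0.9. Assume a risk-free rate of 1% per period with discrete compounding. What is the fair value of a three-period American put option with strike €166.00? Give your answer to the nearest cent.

€41.39

Risk-neutral probability p = (1 + 0.01 − 0.9)/(1.45 − 0.9) = 0.1100/0.5500 = 0.2000
Terminal stock prices: S_uuu = 396.3, S_uud = 246, S_udd = 152.7, S_ddd = 94.77
Terminal payoffs (K − S): max(-230.3, 0) = 0, max(-79.99, 0) = 0, max(13.31, 0) = 13.31, max(71.23, 0) = 71.23
Node uu (S = 273.3): continuation = 1/1.01·[0.2000·0.0000 + 0.8000·0.0000] = 0.0000; exercise value = 0.0000 ≤ continuation, so V_uu = 0.0000
Node ud (S = 169.7): continuation = 1/1.01·[0.2000·0.0000 + 0.8000·13.3150] = 10.5465; exercise value = 0.0000 ≤ continuation, so V_ud = 10.5465
Node dd (S = 105.3): continuation = 1/1.01·[0.2000·13.3150 + 0.8000·71.2300] = 59.0564; exercise value = 60.7000 > continuation, so V_dd = 60.7000 (exercise)
Node u (S = 188.5): continuation = 1/1.01·[0.2000·0.0000 + 0.8000·10.5465] = 8.3537; exercise value = 0.0000 ≤ continuation, so V_u = 8.3537
Node d (S = 117): continuation = 1/1.01·[0.2000·10.5465 + 0.8000·60.7000] = 50.1676; exercise value = 49.0000 ≤ continuation, so V_d = 50.1676
Node 0 (S = 130): continuation = 1/1.01·[0.2000·8.3537 + 0.8000·50.1676] = 41.3909; exercise value = 36.0000 ≤ continuation, so V_0 = 41.3909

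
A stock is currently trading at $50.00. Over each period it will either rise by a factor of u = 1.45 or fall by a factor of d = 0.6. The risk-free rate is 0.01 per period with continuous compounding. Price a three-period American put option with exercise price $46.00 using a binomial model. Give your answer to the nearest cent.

Risk-neutral probability p = (e^0.01 − 0.6)/(1.45 − 0.6) = 0.4101/0.8500 = 0.4824
Terminal stock prices: S_uuu = 152.4, S_uud = 63.07, S_udd = 26.1, S_ddd = 10.8
Terminal payoffs (K − S): max(-106.4, 0) = 0, max(-17.07, 0) = 0, max(19.9, 0) = 19.9, max(35.2, 0) = 35.2
Node uu (S = 105.1): continuation = e^(−0.01)·[0.4824·0.0000 + 0.5176·0.0000] = 0.0000; exercise value = 0.0000 ≤ continuation, so V_uu = 0.0000
Node ud (S = 43.5): continuation = e^(−0.01)·[0.4824·0.0000 + 0.5176·19.9000] = 10.1975; exercise value = 2.5000 ≤ continuation, so V_ud = 10.1975
Node dd (S = 18): continuation = e^(−0.01)·[0.4824·19.9000 + 0.5176·35.2000] = 27.5423; exercise value = 28.0000 > continuation, so V_dd = 28.0000 (exercise)
Node u (S = 72.5): continuation = e^(−0.01)·[0.4824·0.0000 + 0.5176·10.1975] = 5.2256; exercise value = 0.0000 ≤ continuation, so V_u = 5.2256
Node d (S = 30): continuation = e^(−0.01)·[0.4824·10.1975 + 0.5176·28.0000] = 19.2187; exercise value = 16.0000 ≤ continuation, so V_d = 19.2187
Node 0 (S = 50): continuation = e^(−0.01)·[0.4824·5.2256 + 0.5176·19.2187] = 12.3442; exercise value = 0.0000 ≤ continuation, so V_0 = 12.3442

$12.34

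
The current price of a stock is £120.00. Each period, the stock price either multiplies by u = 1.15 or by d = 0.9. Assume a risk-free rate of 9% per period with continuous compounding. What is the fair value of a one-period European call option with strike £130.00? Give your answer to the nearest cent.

£5.68

Risk-neutral probability p = (e^0.09 − 0.9)/(1.15 − 0.9) = 0.1942/0.2500 = 0.7767
Terminal stock prices: S_u = 138, S_d = 108
Terminal payoffs (S − K): max(8, 0) = 8, max(-22, 0) = 0
Node 0 (S = 120): V_0 = e^(−0.09)·[0.7767·8.0000 + 0.2233·0.0000] = 5.6788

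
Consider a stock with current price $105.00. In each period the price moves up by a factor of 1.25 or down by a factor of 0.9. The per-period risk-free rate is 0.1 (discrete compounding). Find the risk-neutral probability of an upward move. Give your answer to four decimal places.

p = 0.5714

Risk-neutral probability p = (1 + 0.1 − 0.9)/(1.25 − 0.9) = 0.2000/0.3500 = 0.5714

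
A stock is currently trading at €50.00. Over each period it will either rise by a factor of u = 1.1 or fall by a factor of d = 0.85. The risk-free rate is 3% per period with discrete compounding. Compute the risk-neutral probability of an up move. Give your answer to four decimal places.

Risk-neutral probability p = (1 + 0.03 − 0.85)/(1.1 − 0.85) = 0.1800/0.2500 = 0.7200

p = 0.7200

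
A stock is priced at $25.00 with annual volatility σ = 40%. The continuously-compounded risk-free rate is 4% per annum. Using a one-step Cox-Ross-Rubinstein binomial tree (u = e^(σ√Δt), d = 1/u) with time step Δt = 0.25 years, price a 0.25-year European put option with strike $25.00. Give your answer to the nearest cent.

$2.35

CRR parameters: u = e^(σ√Δt) = e^(0.4·√0.25) = 1.2214, d = 1/u = 0.8187
Per-period rate: rΔt = 0.04·0.25 = 0.01, so R = e^0.01 = 1.0101
Risk-neutral probability p = (e^0.01 − 0.8187)/(1.2214 − 0.8187) = 0.1913/0.4027 = 0.4751
Terminal stock prices: S_u = 30.54, S_d = 20.47
Terminal payoffs (K − S): max(-5.535, 0) = 0, max(4.532, 0) = 4.532
Node 0 (S = 25): V_0 = e^(−0.01)·[0.4751·0.0000 + 0.5249·4.5317] = 2.3549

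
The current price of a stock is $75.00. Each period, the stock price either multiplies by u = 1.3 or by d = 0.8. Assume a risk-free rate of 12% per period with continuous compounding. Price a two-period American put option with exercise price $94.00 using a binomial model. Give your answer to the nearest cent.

$19.00

Risk-neutral probability p = (e^0.12 − 0.8)/(1.3 − 0.8) = 0.3275/0.5000 = 0.6550
Terminal stock prices: S_uu = 126.8, S_ud = 78, S_dd = 48
Terminal payoffs (K − S): max(-32.75, 0) = 0, max(16, 0) = 16, max(46, 0) = 46
Node u (S = 97.5): continuation = e^(−0.12)·[0.6550·0.0000 + 0.3450·16.0000] = 4.8959; exercise value = 0.0000 ≤ continuation, so V_u = 4.8959
Node d (S = 60): continuation = e^(−0.12)·[0.6550·16.0000 + 0.3450·46.0000] = 23.3705; exercise value = 34.0000 > continuation, so V_d = 34.0000 (exercise)
Node 0 (S = 75): continuation = e^(−0.12)·[0.6550·4.8959 + 0.3450·34.0000] = 13.2479; exercise value = 19.0000 > continuation, so V_0 = 19.0000 (exercise)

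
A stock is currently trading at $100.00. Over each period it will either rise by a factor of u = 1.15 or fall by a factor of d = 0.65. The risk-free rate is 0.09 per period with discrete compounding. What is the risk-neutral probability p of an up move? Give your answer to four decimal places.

p = 0.8800

Risk-neutral probability p = (1 + 0.09 − 0.65)/(1.15 − 0.65) = 0.4400/0.5000 = 0.8800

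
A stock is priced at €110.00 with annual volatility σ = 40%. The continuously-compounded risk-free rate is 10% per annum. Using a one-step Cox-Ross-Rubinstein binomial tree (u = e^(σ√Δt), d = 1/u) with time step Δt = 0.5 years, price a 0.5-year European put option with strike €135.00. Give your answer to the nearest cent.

€23.83

CRR parameters: u = e^(σ√Δt) = e^(0.4·√0.5) = 1.3269, d = 1/u = 0.7536
Per-period rate: rΔt = 0.1·0.5 = 0.05, so R = e^0.05 = 1.0513
Risk-neutral probability p = (e^0.05 − 0.7536)/(1.3269 − 0.7536) = 0.2976/0.5733 = 0.5192
Terminal stock prices: S_u = 146, S_d = 82.9
Terminal payoffs (K − S): max(-10.96, 0) = 0, max(52.1, 0) = 52.1
Node 0 (S = 110): V_0 = e^(−0.05)·[0.5192·0.0000 + 0.4808·52.0998] = 23.8281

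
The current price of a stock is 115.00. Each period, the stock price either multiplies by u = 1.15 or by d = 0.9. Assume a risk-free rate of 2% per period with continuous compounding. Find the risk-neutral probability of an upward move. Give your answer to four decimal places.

Risk-neutral probability p = (e^0.02 − 0.9)/(1.15 − 0.9) = 0.1202/0.2500 = 0.4808

p = 0.4808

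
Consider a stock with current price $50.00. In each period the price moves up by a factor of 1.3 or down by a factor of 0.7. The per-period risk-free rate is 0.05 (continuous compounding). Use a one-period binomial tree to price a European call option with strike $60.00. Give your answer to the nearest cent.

$2.78

Risk-neutral probability p = (e^0.05 − 0.7)/(1.3 − 0.7) = 0.3513/0.6000 = 0.5855
Terminal stock prices: S_u = 65, S_d = 35
Terminal payoffs (S − K): max(5, 0) = 5, max(-25, 0) = 0
Node 0 (S = 50): V_0 = e^(−0.05)·[0.5855·5.0000 + 0.4145·0.0000] = 2.7845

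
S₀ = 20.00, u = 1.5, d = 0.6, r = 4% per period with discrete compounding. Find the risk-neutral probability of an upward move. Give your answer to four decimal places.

p = 0.4889

Risk-neutral probability p = (1 + 0.04 − 0.6)/(1.5 − 0.6) = 0.4400/0.9000 = 0.4889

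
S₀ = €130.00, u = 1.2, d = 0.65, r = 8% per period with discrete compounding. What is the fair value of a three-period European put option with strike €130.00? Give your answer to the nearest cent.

Risk-neutral probability p = (1 + 0.08 − 0.65)/(1.2 − 0.65) = 0.4300/0.5500 = 0.7818
Terminal stock prices: S_uuu = 224.6, S_uud = 121.7, S_udd = 65.91, S_ddd = 35.7
Terminal payoffs (K − S): max(-94.64, 0) = 0, max(8.32, 0) = 8.32, max(64.09, 0) = 64.09, max(94.3, 0) = 94.3
Node uu (S = 187.2): V_uu = 1/1.08·[0.7818·0.0000 + 0.2182·8.3200] = 1.6808
Node ud (S = 101.4): V_ud = 1/1.08·[0.7818·8.3200 + 0.2182·64.0900] = 18.9704
Node dd (S = 54.93): V_dd = 1/1.08·[0.7818·64.0900 + 0.2182·94.2987] = 65.4454
Node u (S = 156): V_u = 1/1.08·[0.7818·1.6808 + 0.2182·18.9704] = 5.0491
Node d (S = 84.5): V_d = 1/1.08·[0.7818·18.9704 + 0.2182·65.4454] = 26.9540
Node 0 (S = 130): V_0 = 1/1.08·[0.7818·5.0491 + 0.2182·26.9540] = 9.1004

€9.10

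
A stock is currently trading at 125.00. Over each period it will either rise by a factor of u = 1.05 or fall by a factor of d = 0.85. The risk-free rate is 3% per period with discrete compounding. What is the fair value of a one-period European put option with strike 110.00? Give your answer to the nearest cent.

Risk-neutral probability p = (1 + 0.03 − 0.85)/(1.05 − 0.85) = 0.1800/0.2000 = 0.9000
Terminal stock prices: S_u = 131.2, S_d = 106.2
Terminal payoffs (K − S): max(-21.25, 0) = 0, max(3.75, 0) = 3.75
Node 0 (S = 125): V_0 = 1/1.03·[0.9000·0.0000 + 0.1000·3.7500] = 0.3641

0.36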